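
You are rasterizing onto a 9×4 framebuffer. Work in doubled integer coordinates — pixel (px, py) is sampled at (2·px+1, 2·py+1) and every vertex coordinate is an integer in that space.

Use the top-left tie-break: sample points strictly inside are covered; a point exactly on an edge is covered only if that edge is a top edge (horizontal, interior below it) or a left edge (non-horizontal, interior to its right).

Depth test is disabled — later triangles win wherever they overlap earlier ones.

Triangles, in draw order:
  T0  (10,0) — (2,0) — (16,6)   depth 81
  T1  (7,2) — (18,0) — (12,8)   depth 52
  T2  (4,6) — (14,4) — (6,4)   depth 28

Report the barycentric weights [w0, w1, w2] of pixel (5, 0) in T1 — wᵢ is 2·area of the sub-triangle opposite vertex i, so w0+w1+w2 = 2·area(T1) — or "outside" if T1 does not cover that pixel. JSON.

T0:
  2·area = 48  (B↔C swapped to make it positive)
  edge (10, 0)→(16, 6): d=(6,6) right/bottom  bias=-1
  edge (16, 6)→(2, 0): d=(-14,-6) top-left  bias=+0
  edge (2, 0)→(10, 0): d=(8,0) top-left  bias=+0
    (2,0)@(5, 1): e=[36,4,8] → #
    (3,0)@(7, 1): e=[24,16,8] → #
    (4,0)@(9, 1): e=[12,28,8] → #
    (5,0)@(11, 1): e=[0,40,8] → ·  [on edge]
    (2,1)@(5, 3): e=[48,-24,24] → ·
    (3,1)@(7, 3): e=[36,-12,24] → ·
    (4,1)@(9, 3): e=[24,0,24] → #  [on edge]
    (5,1)@(11, 3): e=[12,12,24] → #
    (6,1)@(13, 3): e=[0,24,24] → ·  [on edge]
    (4,2)@(9, 5): e=[36,-28,40] → ·
    (5,2)@(11, 5): e=[24,-16,40] → ·
    (7,2)@(15, 5): e=[0,8,40] → ·  [on edge]
    (8,3)@(17, 7): e=[0,-8,56] → ·  [on edge]
  covered (5 px):
    · · # # # · · · ·
    · · · · # # · · ·
    · · · · · · · · ·
    · · · · · · · · ·
T1:
  2·area = 76
  edge (7, 2)→(18, 0): d=(11,-2) top-left  bias=+0
  edge (18, 0)→(12, 8): d=(-6,8) right/bottom  bias=-1
  edge (12, 8)→(7, 2): d=(-5,-6) top-left  bias=+0
    (6,0)@(13, 1): e=[1,34,41] → #
    (7,0)@(15, 1): e=[5,18,53] → #
    (8,0)@(17, 1): e=[9,2,65] → #
    (4,1)@(9, 3): e=[15,54,7] → #
    (5,1)@(11, 3): e=[19,38,19] → #
    (8,1)@(17, 3): e=[31,-10,55] → ·
    (4,2)@(9, 5): e=[37,42,-3] → ·
    (5,2)@(11, 5): e=[41,26,9] → #
    (7,2)@(15, 5): e=[49,-6,33] → ·
    (5,3)@(11, 7): e=[63,14,-1] → ·
    (6,3)@(13, 7): e=[67,-2,11] → ·
  covered (9 px):
    · · · · · · # # #
    · · · · # # # # ·
    · · · · · # # · ·
    · · · · · · · · ·
T2:
  2·area = 16  (B↔C swapped to make it positive)
  edge (4, 6)→(6, 4): d=(2,-2) top-left  bias=+0
  edge (6, 4)→(14, 4): d=(8,0) top-left  bias=+0
  edge (14, 4)→(4, 6): d=(-10,2) right/bottom  bias=-1
    (4,0)@(9, 1): e=[0,-24,40] → ·  [on edge]
    (3,1)@(7, 3): e=[0,-8,24] → ·  [on edge]
    (2,2)@(5, 5): e=[0,8,8] → #  [on edge]
    (3,2)@(7, 5): e=[4,8,4] → #
    (4,2)@(9, 5): e=[8,8,0] → ·  [on edge]
    (1,3)@(3, 7): e=[0,24,-8] → ·  [on edge]
    (2,3)@(5, 7): e=[4,24,-12] → ·
    (3,3)@(7, 7): e=[8,24,-16] → ·
  covered (2 px):
    · · · · · · · · ·
    · · · · · · · · ·
    · · # # · · · · ·
    · · · · · · · · ·

Final: "outside"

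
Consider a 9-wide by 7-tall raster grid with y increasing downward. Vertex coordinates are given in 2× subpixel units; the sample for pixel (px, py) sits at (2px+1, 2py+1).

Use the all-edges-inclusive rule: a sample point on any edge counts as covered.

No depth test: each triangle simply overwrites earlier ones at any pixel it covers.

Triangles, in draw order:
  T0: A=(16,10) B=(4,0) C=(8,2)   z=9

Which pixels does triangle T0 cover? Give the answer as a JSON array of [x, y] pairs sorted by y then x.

T0:
  2·area = 16
  edge (16, 10)→(4, 0): d=(-12,-10) inclusive
  edge (4, 0)→(8, 2): d=(4,2) inclusive
  edge (8, 2)→(16, 10): d=(8,8) inclusive
    (3,0)@(7, 1): e=[18,-2,0] → ·  [on edge]
    (4,1)@(9, 3): e=[14,2,0] → #  [on edge]
    (5,1)@(11, 3): e=[34,-2,-16] → ·
    (4,2)@(9, 5): e=[-10,10,16] → ·
    (5,2)@(11, 5): e=[10,6,0] → #  [on edge]
    (6,2)@(13, 5): e=[30,2,-16] → ·
    (5,3)@(11, 7): e=[-14,14,16] → ·
    (6,3)@(13, 7): e=[6,10,0] → #  [on edge]
    (7,3)@(15, 7): e=[26,6,-16] → ·
    (6,4)@(13, 9): e=[-18,18,16] → ·
    (7,4)@(15, 9): e=[2,14,0] → #  [on edge]
    (8,4)@(17, 9): e=[22,10,-16] → ·
    (8,5)@(17, 11): e=[-2,18,0] → ·  [on edge]
  covered (4 px):
    · · · · · · · · ·
    · · · · # · · · ·
    · · · · · # · · ·
    · · · · · · # · ·
    · · · · · · · # ·
    · · · · · · · · ·
    · · · · · · · · ·

Final: [[4,1],[5,2],[6,3],[7,4]]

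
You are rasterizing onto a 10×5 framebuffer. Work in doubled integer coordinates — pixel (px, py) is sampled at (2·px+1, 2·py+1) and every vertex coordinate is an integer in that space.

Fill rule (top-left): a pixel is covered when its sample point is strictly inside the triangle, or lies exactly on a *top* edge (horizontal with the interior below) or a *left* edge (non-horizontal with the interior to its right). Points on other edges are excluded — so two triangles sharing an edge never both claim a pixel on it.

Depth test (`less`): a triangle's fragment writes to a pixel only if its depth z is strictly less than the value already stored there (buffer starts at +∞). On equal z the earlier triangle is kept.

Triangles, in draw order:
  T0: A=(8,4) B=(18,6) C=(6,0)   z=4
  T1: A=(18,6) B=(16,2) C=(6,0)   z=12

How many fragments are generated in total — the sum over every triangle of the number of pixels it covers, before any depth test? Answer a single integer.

T0:
  2·area = 36  (B↔C swapped to make it positive)
  edge (8, 4)→(6, 0): d=(-2,-4) top-left  bias=+0
  edge (6, 0)→(18, 6): d=(12,6) right/bottom  bias=-1
  edge (18, 6)→(8, 4): d=(-10,-2) top-left  bias=+0
    (3,0)@(7, 1): e=[2,6,28] → #
    (4,0)@(9, 1): e=[10,-6,32] → ·
    (1,1)@(3, 3): e=[-18,54,0] → ·  [on edge]
    (3,1)@(7, 3): e=[-2,30,8] → ·
    (4,1)@(9, 3): e=[6,18,12] → #
    (5,1)@(11, 3): e=[14,6,16] → #
    (6,1)@(13, 3): e=[22,-6,20] → ·
    (4,2)@(9, 5): e=[2,42,-8] → ·
    (5,2)@(11, 5): e=[10,30,-4] → ·
    (6,2)@(13, 5): e=[18,18,0] → #  [on edge]
    (7,2)@(15, 5): e=[26,6,4] → #
    (8,2)@(17, 5): e=[34,-6,8] → ·
  covered (5 px):
    · · · # · · · · · ·
    · · · · # # · · · ·
    · · · · · · # # · ·
    · · · · · · · · · ·
    · · · · · · · · · ·
T1:
  2·area = 36  (B↔C swapped to make it positive)
  edge (18, 6)→(6, 0): d=(-12,-6) top-left  bias=+0
  edge (6, 0)→(16, 2): d=(10,2) right/bottom  bias=-1
  edge (16, 2)→(18, 6): d=(2,4) right/bottom  bias=-1
    (4,0)@(9, 1): e=[6,4,26] → #
    (5,0)@(11, 1): e=[18,0,18] → ·  [on edge]
    (4,1)@(9, 3): e=[-18,24,30] → ·
    (6,1)@(13, 3): e=[6,16,14] → #
    (7,1)@(15, 3): e=[18,12,6] → #
    (8,1)@(17, 3): e=[30,8,-2] → ·
    (6,2)@(13, 5): e=[-18,36,18] → ·
    (7,2)@(15, 5): e=[-6,32,10] → ·
    (8,2)@(17, 5): e=[6,28,2] → #
    (9,2)@(19, 5): e=[18,24,-6] → ·
    (8,3)@(17, 7): e=[-18,48,6] → ·
  covered (4 px):
    · · · · # · · · · ·
    · · · · · · # # · ·
    · · · · · · · · # ·
    · · · · · · · · · ·
    · · · · · · · · · ·

Result: 9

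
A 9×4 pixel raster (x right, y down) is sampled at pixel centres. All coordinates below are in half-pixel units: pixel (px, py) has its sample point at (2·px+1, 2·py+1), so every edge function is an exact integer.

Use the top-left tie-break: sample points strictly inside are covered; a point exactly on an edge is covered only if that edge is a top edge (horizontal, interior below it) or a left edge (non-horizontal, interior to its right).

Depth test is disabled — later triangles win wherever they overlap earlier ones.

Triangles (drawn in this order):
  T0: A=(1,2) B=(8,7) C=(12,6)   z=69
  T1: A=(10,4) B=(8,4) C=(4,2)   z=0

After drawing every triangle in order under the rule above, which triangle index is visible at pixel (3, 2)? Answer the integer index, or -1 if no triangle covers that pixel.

T0:
  2·area = 27  (B↔C swapped to make it positive)
  edge (1, 2)→(12, 6): d=(11,4) right/bottom  bias=-1
  edge (12, 6)→(8, 7): d=(-4,1) right/bottom  bias=-1
  edge (8, 7)→(1, 2): d=(-7,-5) top-left  bias=+0
    (1,1)@(3, 3): e=[3,21,3] → #
    (2,1)@(5, 3): e=[-5,19,13] → ·
    (1,2)@(3, 5): e=[25,13,-11] → ·
    (3,2)@(7, 5): e=[9,9,9] → #
    (4,2)@(9, 5): e=[1,7,19] → #
    (5,2)@(11, 5): e=[-7,5,29] → ·
    (3,3)@(7, 7): e=[31,1,-5] → ·
    (4,3)@(9, 7): e=[23,-1,5] → ·
  covered (3 px):
    · · · · · · · · ·
    · # · · · · · · ·
    · · · # # · · · ·
    · · · · · · · · ·
T1:
  2·area = 4
  edge (10, 4)→(8, 4): d=(-2,0) right/bottom  bias=-1
  edge (8, 4)→(4, 2): d=(-4,-2) top-left  bias=+0
  edge (4, 2)→(10, 4): d=(6,2) right/bottom  bias=-1
    (0,0)@(1, 1): e=[6,-2,0] → ·  [on edge]
    (3,1)@(7, 3): e=[2,2,0] → ·  [on edge]
    (6,2)@(13, 5): e=[-2,6,0] → ·  [on edge]
  covered (0 px):
    · · · · · · · · ·
    · · · · · · · · ·
    · · · · · · · · ·
    · · · · · · · · ·

Z-buffer (winner per pixel, '.' = empty):
  . . . . . . . . .
  . 0 . . . . . . .
  . . . 0 0 . . . .
  . . . . . . . . .

Final: 0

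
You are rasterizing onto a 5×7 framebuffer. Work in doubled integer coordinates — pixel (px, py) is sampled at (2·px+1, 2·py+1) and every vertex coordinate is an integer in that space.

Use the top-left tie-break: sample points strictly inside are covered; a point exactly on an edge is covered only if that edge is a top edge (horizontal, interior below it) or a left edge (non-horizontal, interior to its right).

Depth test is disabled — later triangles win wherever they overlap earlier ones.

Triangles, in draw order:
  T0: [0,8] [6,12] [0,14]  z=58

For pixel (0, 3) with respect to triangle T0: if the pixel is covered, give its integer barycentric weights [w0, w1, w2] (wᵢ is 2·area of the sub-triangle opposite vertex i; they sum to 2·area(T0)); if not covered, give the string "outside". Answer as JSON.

T0:
  2·area = 36
  edge (0, 8)→(6, 12): d=(6,4) right/bottom  bias=-1
  edge (6, 12)→(0, 14): d=(-6,2) right/bottom  bias=-1
  edge (0, 14)→(0, 8): d=(0,-6) top-left  bias=+0
    (0,4)@(1, 9): e=[2,28,6] → █
    (1,4)@(3, 9): e=[-6,24,18] → ·
    (0,5)@(1, 11): e=[14,16,6] → █
    (1,5)@(3, 11): e=[6,12,18] → █
    (2,5)@(5, 11): e=[-2,8,30] → ·
    (4,5)@(9, 11): e=[-18,0,54] → ·  [on edge]
    (0,6)@(1, 13): e=[26,4,6] → █
    (1,6)@(3, 13): e=[18,0,18] → ·  [on edge]
  covered (4 px):
    · · · · ·
    · · · · ·
    · · · · ·
    · · · · ·
    █ · · · ·
    █ █ · · ·
    █ · · · ·

Result: "outside"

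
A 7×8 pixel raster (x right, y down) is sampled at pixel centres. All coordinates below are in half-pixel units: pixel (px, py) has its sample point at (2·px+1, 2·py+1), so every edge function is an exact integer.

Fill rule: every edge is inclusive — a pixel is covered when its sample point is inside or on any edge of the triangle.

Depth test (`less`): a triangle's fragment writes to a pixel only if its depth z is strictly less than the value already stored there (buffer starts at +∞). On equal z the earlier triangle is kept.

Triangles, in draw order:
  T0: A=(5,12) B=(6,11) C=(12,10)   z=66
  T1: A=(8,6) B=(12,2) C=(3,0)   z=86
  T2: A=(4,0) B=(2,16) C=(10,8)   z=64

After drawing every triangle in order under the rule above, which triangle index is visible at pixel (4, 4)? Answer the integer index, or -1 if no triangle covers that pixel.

T0:
  2·area = 5
  edge (5, 12)→(6, 11): d=(1,-1) inclusive
  edge (6, 11)→(12, 10): d=(6,-1) inclusive
  edge (12, 10)→(5, 12): d=(-7,2) inclusive
    (3,5)@(7, 11): e=[1,1,3] → #
    (4,5)@(9, 11): e=[3,3,-1] → ·
    (3,6)@(7, 13): e=[3,13,-11] → ·
  covered (1 px):
    · · · · · · ·
    · · · · · · ·
    · · · · · · ·
    · · · · · · ·
    · · · · · · ·
    · · · # · · ·
    · · · · · · ·
    · · · · · · ·
T1:
  2·area = 44  (B↔C swapped to make it positive)
  edge (8, 6)→(3, 0): d=(-5,-6) inclusive
  edge (3, 0)→(12, 2): d=(9,2) inclusive
  edge (12, 2)→(8, 6): d=(-4,4) inclusive
    (2,0)@(5, 1): e=[7,5,32] → #
    (3,0)@(7, 1): e=[19,1,24] → #
    (4,0)@(9, 1): e=[31,-3,16] → ·
    (6,0)@(13, 1): e=[55,-11,0] → ·  [on edge]
    (2,1)@(5, 3): e=[-3,23,24] → ·
    (3,1)@(7, 3): e=[9,19,16] → #
    (4,1)@(9, 3): e=[21,15,8] → #
    (5,1)@(11, 3): e=[33,11,0] → #  [on edge]
    (6,1)@(13, 3): e=[45,7,-8] → ·
    (3,2)@(7, 5): e=[-1,37,8] → ·
    (4,2)@(9, 5): e=[11,33,0] → #  [on edge]
    (5,2)@(11, 5): e=[23,29,-8] → ·
    (3,3)@(7, 7): e=[-11,55,0] → ·  [on edge]
    (2,4)@(5, 9): e=[-33,77,0] → ·  [on edge]
    (1,5)@(3, 11): e=[-55,99,0] → ·  [on edge]
    (0,6)@(1, 13): e=[-77,121,0] → ·  [on edge]
  covered (6 px):
    · · # # · · ·
    · · · # # # ·
    · · · · # · ·
    · · · · · · ·
    · · · · · · ·
    · · · · · · ·
    · · · · · · ·
    · · · · · · ·
T2:
  2·area = 112  (B↔C swapped to make it positive)
  edge (4, 0)→(10, 8): d=(6,8) inclusive
  edge (10, 8)→(2, 16): d=(-8,8) inclusive
  edge (2, 16)→(4, 0): d=(2,-16) inclusive
    (2,1)@(5, 3): e=[10,80,22] → #
    (3,1)@(7, 3): e=[-6,64,54] → ·
    (2,2)@(5, 5): e=[22,64,26] → #
    (3,2)@(7, 5): e=[6,48,58] → #
    (4,2)@(9, 5): e=[-10,32,90] → ·
    (6,2)@(13, 5): e=[-42,0,154] → ·  [on edge]
    (2,3)@(5, 7): e=[34,48,30] → #
    (4,3)@(9, 7): e=[2,16,94] → #
    (5,3)@(11, 7): e=[-14,0,126] → ·  [on edge]
    (1,4)@(3, 9): e=[62,48,2] → #
    (4,4)@(9, 9): e=[14,0,98] → #  [on edge]
    (5,4)@(11, 9): e=[-2,-16,130] → ·
    (3,5)@(7, 11): e=[42,0,70] → #  [on edge]
    (2,6)@(5, 13): e=[70,0,42] → #  [on edge]
    (1,7)@(3, 15): e=[98,0,14] → #  [on edge]
  covered (16 px):
    · · · · · · ·
    · · # · · · ·
    · · # # · · ·
    · · # # # · ·
    · # # # # · ·
    · # # # · · ·
    · # # · · · ·
    · # · · · · ·

Z-buffer (winner per pixel, '.' = empty):
  . . 1 1 . . .
  . . 2 1 1 1 .
  . . 2 2 1 . .
  . . 2 2 2 . .
  . 2 2 2 2 . .
  . 2 2 2 . . .
  . 2 2 . . . .
  . 2 . . . . .

Answer: 2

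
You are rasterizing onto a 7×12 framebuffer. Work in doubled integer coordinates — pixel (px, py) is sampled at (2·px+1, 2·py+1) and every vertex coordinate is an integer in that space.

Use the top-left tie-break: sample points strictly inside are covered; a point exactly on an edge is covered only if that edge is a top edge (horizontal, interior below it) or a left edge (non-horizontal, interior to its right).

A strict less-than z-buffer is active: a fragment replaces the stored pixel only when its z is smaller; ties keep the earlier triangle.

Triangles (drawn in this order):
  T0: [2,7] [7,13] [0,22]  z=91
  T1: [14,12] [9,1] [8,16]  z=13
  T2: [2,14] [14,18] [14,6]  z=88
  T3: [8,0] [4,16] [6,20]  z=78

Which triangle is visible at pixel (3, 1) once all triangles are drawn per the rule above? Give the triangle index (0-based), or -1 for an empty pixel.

T0:
  2·area = 87
  edge (2, 7)→(7, 13): d=(5,6) right/bottom  bias=-1
  edge (7, 13)→(0, 22): d=(-7,9) right/bottom  bias=-1
  edge (0, 22)→(2, 7): d=(2,-15) top-left  bias=+0
    (1,4)@(3, 9): e=[4,64,19] → █
    (2,4)@(5, 9): e=[-8,46,49] → ·
    (1,5)@(3, 11): e=[14,50,23] → █
    (2,5)@(5, 11): e=[2,32,53] → █
    (3,5)@(7, 11): e=[-10,14,83] → ·
    (1,6)@(3, 13): e=[24,36,27] → █
    (3,6)@(7, 13): e=[0,0,87] → ·  [on edge]
    (0,7)@(1, 15): e=[46,40,1] → █
    (3,7)@(7, 15): e=[10,-14,91] → ·
    (0,8)@(1, 17): e=[56,26,5] → █
    (2,8)@(5, 17): e=[32,-10,65] → ·
    (0,9)@(1, 19): e=[66,12,9] → █
  covered (11 px):
    · · · · · · ·
    · · · · · · ·
    · · · · · · ·
    · · · · · · ·
    · █ · · · · ·
    · █ █ · · · ·
    · █ █ · · · ·
    █ █ █ · · · ·
    █ █ · · · · ·
    █ · · · · · ·
    · · · · · · ·
    · · · · · · ·
T1:
  2·area = 86  (B↔C swapped to make it positive)
  edge (14, 12)→(8, 16): d=(-6,4) right/bottom  bias=-1
  edge (8, 16)→(9, 1): d=(1,-15) top-left  bias=+0
  edge (9, 1)→(14, 12): d=(5,11) right/bottom  bias=-1
    (4,0)@(9, 1): e=[86,0,0] → ·  [on edge]
    (4,1)@(9, 3): e=[74,2,10] → █
    (5,1)@(11, 3): e=[66,32,-12] → ·
    (4,2)@(9, 5): e=[62,4,20] → █
    (5,2)@(11, 5): e=[54,34,-2] → ·
    (4,3)@(9, 7): e=[50,6,30] → █
    (5,3)@(11, 7): e=[42,36,8] → █
    (6,3)@(13, 7): e=[34,66,-14] → ·
    (4,4)@(9, 9): e=[38,8,40] → █
    (6,4)@(13, 9): e=[22,68,-4] → ·
    (4,5)@(9, 11): e=[26,10,50] → █
    (6,5)@(13, 11): e=[10,70,6] → █
  covered (12 px):
    · · · · · · ·
    · · · · █ · ·
    · · · · █ · ·
    · · · · █ █ ·
    · · · · █ █ ·
    · · · · █ █ █
    · · · · █ █ ·
    · · · · █ · ·
    · · · · · · ·
    · · · · · · ·
    · · · · · · ·
    · · · · · · ·
T2:
  2·area = 144  (B↔C swapped to make it positive)
  edge (2, 14)→(14, 6): d=(12,-8) top-left  bias=+0
  edge (14, 6)→(14, 18): d=(0,12) right/bottom  bias=-1
  edge (14, 18)→(2, 14): d=(-12,-4) top-left  bias=+0
    (6,3)@(13, 7): e=[4,12,128] → █
    (5,4)@(11, 9): e=[12,36,96] → █
    (3,5)@(7, 11): e=[4,84,56] → █
    (4,5)@(9, 11): e=[20,60,64] → █
    (2,6)@(5, 13): e=[12,108,24] → █
    (2,7)@(5, 15): e=[36,108,0] → █  [on edge]
    (2,8)@(5, 17): e=[60,108,-24] → ·
    (3,8)@(7, 17): e=[76,84,-16] → ·
    (4,8)@(9, 17): e=[92,60,-8] → ·
    (5,8)@(11, 17): e=[108,36,0] → █  [on edge]
    (5,9)@(11, 19): e=[132,36,-24] → ·
    (6,9)@(13, 19): e=[148,12,-16] → ·
  covered (19 px):
    · · · · · · ·
    · · · · · · ·
    · · · · · · ·
    · · · · · · █
    · · · · · █ █
    · · · █ █ █ █
    · · █ █ █ █ █
    · · █ █ █ █ █
    · · · · · █ █
    · · · · · · ·
    · · · · · · ·
    · · · · · · ·
T3:
  2·area = 48  (B↔C swapped to make it positive)
  edge (8, 0)→(6, 20): d=(-2,20) right/bottom  bias=-1
  edge (6, 20)→(4, 16): d=(-2,-4) top-left  bias=+0
  edge (4, 16)→(8, 0): d=(4,-16) top-left  bias=+0
    (3,2)@(7, 5): e=[10,34,4] → █
    (4,2)@(9, 5): e=[-30,42,36] → ·
    (3,3)@(7, 7): e=[6,30,12] → █
    (4,3)@(9, 7): e=[-34,38,44] → ·
    (3,4)@(7, 9): e=[2,26,20] → █
    (4,4)@(9, 9): e=[-38,34,52] → ·
    (3,5)@(7, 11): e=[-2,22,28] → ·
    (2,6)@(5, 13): e=[34,10,4] → █
    (3,6)@(7, 13): e=[-6,18,36] → ·
    (2,7)@(5, 15): e=[30,6,12] → █
    (3,7)@(7, 15): e=[-10,14,44] → ·
    (2,8)@(5, 17): e=[26,2,20] → █
  covered (6 px):
    · · · · · · ·
    · · · · · · ·
    · · · █ · · ·
    · · · █ · · ·
    · · · █ · · ·
    · · · · · · ·
    · · █ · · · ·
    · · █ · · · ·
    · · █ · · · ·
    · · · · · · ·
    · · · · · · ·
    · · · · · · ·

Z-buffer (winner per pixel, '.' = empty):
  . . . . . . .
  . . . . 1 . .
  . . . 3 1 . .
  . . . 3 1 1 2
  . 0 . 3 1 1 2
  . 0 0 2 1 1 1
  . 0 3 2 1 1 2
  0 0 3 2 1 2 2
  0 0 3 . . 2 2
  0 . . . . . .
  . . . . . . .
  . . . . . . .

Result: -1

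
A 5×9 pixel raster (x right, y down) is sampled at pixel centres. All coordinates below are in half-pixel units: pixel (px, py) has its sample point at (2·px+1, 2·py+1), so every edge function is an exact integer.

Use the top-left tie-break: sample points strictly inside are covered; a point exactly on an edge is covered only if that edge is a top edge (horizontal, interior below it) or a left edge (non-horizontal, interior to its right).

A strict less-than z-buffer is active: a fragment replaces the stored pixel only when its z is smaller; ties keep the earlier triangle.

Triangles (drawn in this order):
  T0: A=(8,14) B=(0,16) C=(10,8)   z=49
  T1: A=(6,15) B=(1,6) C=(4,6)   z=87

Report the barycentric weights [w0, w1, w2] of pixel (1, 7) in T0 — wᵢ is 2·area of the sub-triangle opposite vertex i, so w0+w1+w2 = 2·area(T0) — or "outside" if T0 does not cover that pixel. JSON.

T0:
  2·area = 44
  edge (8, 14)→(0, 16): d=(-8,2) right/bottom  bias=-1
  edge (0, 16)→(10, 8): d=(10,-8) top-left  bias=+0
  edge (10, 8)→(8, 14): d=(-2,6) right/bottom  bias=-1
    (4,4)@(9, 9): e=[38,2,4] → #
    (3,5)@(7, 11): e=[26,6,12] → #
    (4,5)@(9, 11): e=[22,22,0] → ·  [on edge]
    (2,6)@(5, 13): e=[14,10,20] → #
    (4,6)@(9, 13): e=[6,42,-4] → ·
    (1,7)@(3, 15): e=[2,14,28] → #
    (2,7)@(5, 15): e=[-2,30,16] → ·
    (3,7)@(7, 15): e=[-6,46,4] → ·
    (1,8)@(3, 17): e=[-14,34,24] → ·
    (3,8)@(7, 17): e=[-22,66,0] → ·  [on edge]
  covered (5 px):
    · · · · ·
    · · · · ·
    · · · · ·
    · · · · ·
    · · · · #
    · · · # ·
    · · # # ·
    · # · · ·
    · · · · ·
T1:
  2·area = 27
  edge (6, 15)→(1, 6): d=(-5,-9) top-left  bias=+0
  edge (1, 6)→(4, 6): d=(3,0) top-left  bias=+0
  edge (4, 6)→(6, 15): d=(2,9) right/bottom  bias=-1
    (1,3)@(3, 7): e=[13,3,11] → #
    (2,3)@(5, 7): e=[31,3,-7] → ·
    (1,4)@(3, 9): e=[3,9,15] → #
    (2,4)@(5, 9): e=[21,9,-3] → ·
    (1,5)@(3, 11): e=[-7,15,19] → ·
    (2,5)@(5, 11): e=[11,15,1] → #
    (3,5)@(7, 11): e=[29,15,-17] → ·
    (2,6)@(5, 13): e=[1,21,5] → #
    (3,6)@(7, 13): e=[19,21,-13] → ·
    (2,7)@(5, 15): e=[-9,27,9] → ·
  covered (4 px):
    · · · · ·
    · · · · ·
    · · · · ·
    · # · · ·
    · # · · ·
    · · # · ·
    · · # · ·
    · · · · ·
    · · · · ·

Final: [14,28,2]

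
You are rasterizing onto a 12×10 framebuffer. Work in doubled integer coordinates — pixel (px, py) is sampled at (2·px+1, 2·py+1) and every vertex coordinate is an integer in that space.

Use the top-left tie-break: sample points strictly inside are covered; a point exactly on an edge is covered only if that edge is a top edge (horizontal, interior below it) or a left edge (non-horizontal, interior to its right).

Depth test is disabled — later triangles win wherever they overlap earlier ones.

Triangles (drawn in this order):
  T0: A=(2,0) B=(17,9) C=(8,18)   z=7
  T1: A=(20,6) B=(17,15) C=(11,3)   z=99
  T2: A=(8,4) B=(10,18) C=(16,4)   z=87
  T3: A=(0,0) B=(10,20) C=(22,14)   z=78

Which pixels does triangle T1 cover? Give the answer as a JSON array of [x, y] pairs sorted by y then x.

T0:
  2·area = 216
  edge (2, 0)→(17, 9): d=(15,9) right/bottom  bias=-1
  edge (17, 9)→(8, 18): d=(-9,9) right/bottom  bias=-1
  edge (8, 18)→(2, 0): d=(-6,-18) top-left  bias=+0
    (1,0)@(3, 1): e=[6,198,12] → █
    (2,0)@(5, 1): e=[-12,180,48] → ·
    (1,1)@(3, 3): e=[36,180,0] → █  [on edge]
    (2,1)@(5, 3): e=[18,162,36] → █
    (3,1)@(7, 3): e=[0,144,72] → ·  [on edge]
    (11,1)@(23, 3): e=[-144,0,360] → ·  [on edge]
    (1,2)@(3, 5): e=[66,162,-12] → ·
    (2,2)@(5, 5): e=[48,144,24] → █
    (3,2)@(7, 5): e=[30,126,60] → █
    (4,2)@(9, 5): e=[12,108,96] → █
    (5,2)@(11, 5): e=[-6,90,132] → ·
    (10,2)@(21, 5): e=[-96,0,312] → ·  [on edge]
    (9,3)@(19, 7): e=[-48,0,264] → ·  [on edge]
    (2,4)@(5, 9): e=[108,108,0] → █  [on edge]
    (8,4)@(17, 9): e=[0,0,216] → ·  [on edge]
    (7,5)@(15, 11): e=[48,0,168] → ·  [on edge]
    (6,6)@(13, 13): e=[96,0,120] → ·  [on edge]
    (3,7)@(7, 15): e=[180,36,0] → █  [on edge]
    (5,7)@(11, 15): e=[144,0,72] → ·  [on edge]
    (4,8)@(9, 17): e=[192,0,24] → ·  [on edge]
    (3,9)@(7, 19): e=[240,0,-24] → ·  [on edge]
  covered (26 px):
    · █ · · · · · · · · · ·
    · █ █ · · · · · · · · ·
    · · █ █ █ · · · · · · ·
    · · █ █ █ █ █ · · · · ·
    · · █ █ █ █ █ █ · · · ·
    · · · █ █ █ █ · · · · ·
    · · · █ █ █ · · · · · ·
    · · · █ █ · · · · · · ·
    · · · · · · · · · · · ·
    · · · · · · · · · · · ·
T1:
  2·area = 90
  edge (20, 6)→(17, 15): d=(-3,9) right/bottom  bias=-1
  edge (17, 15)→(11, 3): d=(-6,-12) top-left  bias=+0
  edge (11, 3)→(20, 6): d=(9,3) right/bottom  bias=-1
    (2,0)@(5, 1): e=[150,-60,0] → ·  [on edge]
    (5,1)@(11, 3): e=[90,0,0] → ·  [on edge]
    (10,1)@(21, 3): e=[0,120,-30] → ·  [on edge]
    (6,2)@(13, 5): e=[66,12,12] → █
    (7,2)@(15, 5): e=[48,36,6] → █
    (8,2)@(17, 5): e=[30,60,0] → ·  [on edge]
    (6,3)@(13, 7): e=[60,0,30] → █  [on edge]
    (8,3)@(17, 7): e=[24,48,18] → █
    (9,3)@(19, 7): e=[6,72,12] → █
    (10,3)@(21, 7): e=[-12,96,6] → ·
    (11,3)@(23, 7): e=[-30,120,0] → ·  [on edge]
    (6,4)@(13, 9): e=[54,-12,48] → ·
    (9,4)@(19, 9): e=[0,60,30] → ·  [on edge]
    (7,5)@(15, 11): e=[30,0,60] → █  [on edge]
    (8,7)@(17, 15): e=[0,0,90] → ·  [on edge]
    (9,9)@(19, 19): e=[-30,0,120] → ·  [on edge]
  covered (11 px):
    · · · · · · · · · · · ·
    · · · · · · · · · · · ·
    · · · · · · █ █ · · · ·
    · · · · · · █ █ █ █ · ·
    · · · · · · · █ █ · · ·
    · · · · · · · █ █ · · ·
    · · · · · · · · █ · · ·
    · · · · · · · · · · · ·
    · · · · · · · · · · · ·
    · · · · · · · · · · · ·
T2:
  2·area = 112  (B↔C swapped to make it positive)
  edge (8, 4)→(16, 4): d=(8,0) top-left  bias=+0
  edge (16, 4)→(10, 18): d=(-6,14) right/bottom  bias=-1
  edge (10, 18)→(8, 4): d=(-2,-14) top-left  bias=+0
    (4,2)@(9, 5): e=[8,92,12] → █
    (5,2)@(11, 5): e=[8,64,40] → █
    (6,2)@(13, 5): e=[8,36,68] → █
    (7,2)@(15, 5): e=[8,8,96] → █
    (8,2)@(17, 5): e=[8,-20,124] → ·
    (4,3)@(9, 7): e=[24,80,8] → █
    (7,3)@(15, 7): e=[24,-4,92] → ·
    (4,4)@(9, 9): e=[40,68,4] → █
    (7,4)@(15, 9): e=[40,-16,88] → ·
    (4,5)@(9, 11): e=[56,56,0] → █  [on edge]
    (6,5)@(13, 11): e=[56,0,56] → ·  [on edge]
    (4,6)@(9, 13): e=[72,44,-4] → ·
  covered (14 px):
    · · · · · · · · · · · ·
    · · · · · · · · · · · ·
    · · · · █ █ █ █ · · · ·
    · · · · █ █ █ · · · · ·
    · · · · █ █ █ · · · · ·
    · · · · █ █ · · · · · ·
    · · · · · █ · · · · · ·
    · · · · · █ · · · · · ·
    · · · · · · · · · · · ·
    · · · · · · · · · · · ·
T3:
  2·area = 300  (B↔C swapped to make it positive)
  edge (0, 0)→(22, 14): d=(22,14) right/bottom  bias=-1
  edge (22, 14)→(10, 20): d=(-12,6) right/bottom  bias=-1
  edge (10, 20)→(0, 0): d=(-10,-20) top-left  bias=+0
    (0,0)@(1, 1): e=[8,282,10] → █
    (1,0)@(3, 1): e=[-20,270,50] → ·
    (0,1)@(1, 3): e=[52,258,-10] → ·
    (1,1)@(3, 3): e=[24,246,30] → █
    (2,1)@(5, 3): e=[-4,234,70] → ·
    (1,2)@(3, 5): e=[68,222,10] → █
    (2,2)@(5, 5): e=[40,210,50] → █
    (3,2)@(7, 5): e=[12,198,90] → █
    (4,2)@(9, 5): e=[-16,186,130] → ·
    (1,3)@(3, 7): e=[112,198,-10] → ·
    (2,3)@(5, 7): e=[84,186,30] → █
    (4,3)@(9, 7): e=[28,162,110] → █
    (5,3)@(11, 7): e=[0,150,150] → ·  [on edge]
  covered (37 px):
    █ · · · · · · · · · · ·
    · █ · · · · · · · · · ·
    · █ █ █ · · · · · · · ·
    · · █ █ █ · · · · · · ·
    · · █ █ █ █ █ · · · · ·
    · · · █ █ █ █ █ █ · · ·
    · · · █ █ █ █ █ █ █ · ·
    · · · · █ █ █ █ █ █ · ·
    · · · · █ █ █ █ · · · ·
    · · · · · █ · · · · · ·

Result: [[6,2],[7,2],[6,3],[7,3],[8,3],[9,3],[7,4],[8,4],[7,5],[8,5],[8,6]]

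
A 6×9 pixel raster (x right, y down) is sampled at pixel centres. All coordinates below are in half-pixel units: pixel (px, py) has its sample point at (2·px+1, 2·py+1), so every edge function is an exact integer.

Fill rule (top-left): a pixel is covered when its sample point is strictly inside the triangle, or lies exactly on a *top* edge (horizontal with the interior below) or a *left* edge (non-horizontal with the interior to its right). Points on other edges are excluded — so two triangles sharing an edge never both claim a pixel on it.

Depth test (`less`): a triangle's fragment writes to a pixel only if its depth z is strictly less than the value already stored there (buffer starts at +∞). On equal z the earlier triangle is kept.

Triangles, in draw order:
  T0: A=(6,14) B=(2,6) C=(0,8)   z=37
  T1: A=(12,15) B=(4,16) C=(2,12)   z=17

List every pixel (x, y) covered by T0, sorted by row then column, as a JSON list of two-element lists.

T0:
  2·area = 24  (B↔C swapped to make it positive)
  edge (6, 14)→(0, 8): d=(-6,-6) top-left  bias=+0
  edge (0, 8)→(2, 6): d=(2,-2) top-left  bias=+0
  edge (2, 6)→(6, 14): d=(4,8) right/bottom  bias=-1
    (3,0)@(7, 1): e=[84,0,-60] → .  [on edge]
    (2,1)@(5, 3): e=[60,0,-36] → .  [on edge]
    (1,2)@(3, 5): e=[36,0,-12] → .  [on edge]
    (0,3)@(1, 7): e=[12,0,12] → X  [on edge]
    (1,3)@(3, 7): e=[24,4,-4] → .
    (0,4)@(1, 9): e=[0,4,20] → X  [on edge]
    (1,4)@(3, 9): e=[12,8,4] → X
    (2,4)@(5, 9): e=[24,12,-12] → .
    (0,5)@(1, 11): e=[-12,8,28] → .
    (1,5)@(3, 11): e=[0,12,12] → X  [on edge]
    (2,5)@(5, 11): e=[12,16,-4] → .
    (1,6)@(3, 13): e=[-12,16,20] → .
    (2,6)@(5, 13): e=[0,20,4] → X  [on edge]
    (3,7)@(7, 15): e=[0,28,-4] → .  [on edge]
    (4,8)@(9, 17): e=[0,36,-12] → .  [on edge]
  covered (5 px):
    . . . . . .
    . . . . . .
    . . . . . .
    X . . . . .
    X X . . . .
    . X . . . .
    . . X . . .
    . . . . . .
    . . . . . .
T1:
  2·area = 34
  edge (12, 15)→(4, 16): d=(-8,1) right/bottom  bias=-1
  edge (4, 16)→(2, 12): d=(-2,-4) top-left  bias=+0
  edge (2, 12)→(12, 15): d=(10,3) right/bottom  bias=-1
    (1,6)@(3, 13): e=[25,2,7] → X
    (2,6)@(5, 13): e=[23,10,1] → X
    (3,6)@(7, 13): e=[21,18,-5] → .
    (1,7)@(3, 15): e=[9,-2,27] → .
    (2,7)@(5, 15): e=[7,6,21] → X
    (3,7)@(7, 15): e=[5,14,15] → X
    (4,7)@(9, 15): e=[3,22,9] → X
    (5,7)@(11, 15): e=[1,30,3] → X
    (2,8)@(5, 17): e=[-9,2,41] → .
    (3,8)@(7, 17): e=[-11,10,35] → .
    (4,8)@(9, 17): e=[-13,18,29] → .
    (5,8)@(11, 17): e=[-15,26,23] → .
  covered (6 px):
    . . . . . .
    . . . . . .
    . . . . . .
    . . . . . .
    . . . . . .
    . . . . . .
    . X X . . .
    . . X X X X
    . . . . . .

Final: [[0,3],[0,4],[1,4],[1,5],[2,6]]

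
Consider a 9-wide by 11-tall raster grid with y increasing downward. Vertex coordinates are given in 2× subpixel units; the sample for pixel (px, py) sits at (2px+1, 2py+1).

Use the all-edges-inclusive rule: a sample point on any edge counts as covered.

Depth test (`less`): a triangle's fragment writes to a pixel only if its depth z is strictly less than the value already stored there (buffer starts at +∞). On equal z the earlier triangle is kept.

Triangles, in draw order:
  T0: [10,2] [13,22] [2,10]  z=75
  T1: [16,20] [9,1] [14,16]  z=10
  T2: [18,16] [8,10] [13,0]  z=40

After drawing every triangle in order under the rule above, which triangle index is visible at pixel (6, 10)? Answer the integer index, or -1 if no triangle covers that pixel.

T0:
  2·area = 184
  edge (10, 2)→(13, 22): d=(3,20) inclusive
  edge (13, 22)→(2, 10): d=(-11,-12) inclusive
  edge (2, 10)→(10, 2): d=(8,-8) inclusive
    (5,0)@(11, 1): e=[-23,207,0] → ·  [on edge]
    (4,1)@(9, 3): e=[23,161,0] → █  [on edge]
    (5,1)@(11, 3): e=[-17,185,16] → ·
    (3,2)@(7, 5): e=[69,115,0] → █  [on edge]
    (5,2)@(11, 5): e=[-11,163,32] → ·
    (2,3)@(5, 7): e=[115,69,0] → █  [on edge]
    (5,3)@(11, 7): e=[-5,141,48] → ·
    (1,4)@(3, 9): e=[161,23,0] → █  [on edge]
    (5,4)@(11, 9): e=[1,119,64] → █
    (6,4)@(13, 9): e=[-39,143,80] → ·
    (0,5)@(1, 11): e=[207,-23,0] → ·  [on edge]
    (1,5)@(3, 11): e=[167,1,16] → █
  covered (26 px):
    · · · · · · · · ·
    · · · · █ · · · ·
    · · · █ █ · · · ·
    · · █ █ █ · · · ·
    · █ █ █ █ █ · · ·
    · █ █ █ █ █ · · ·
    · · █ █ █ █ · · ·
    · · · █ █ █ · · ·
    · · · · █ █ · · ·
    · · · · · █ · · ·
    · · · · · · · · ·
T1:
  2·area = 10  (B↔C swapped to make it positive)
  edge (16, 20)→(14, 16): d=(-2,-4) inclusive
  edge (14, 16)→(9, 1): d=(-5,-15) inclusive
  edge (9, 1)→(16, 20): d=(7,19) inclusive
    (4,0)@(9, 1): e=[10,0,0] → █  [on edge]
    (5,0)@(11, 1): e=[18,30,-38] → ·
    (4,1)@(9, 3): e=[6,-10,14] → ·
    (5,3)@(11, 7): e=[6,0,4] → █  [on edge]
    (6,3)@(13, 7): e=[14,30,-34] → ·
    (5,4)@(11, 9): e=[2,-10,18] → ·
    (6,6)@(13, 13): e=[2,0,8] → █  [on edge]
    (7,6)@(15, 13): e=[10,30,-30] → ·
    (6,7)@(13, 15): e=[-2,-10,22] → ·
    (7,9)@(15, 19): e=[-2,0,12] → ·  [on edge]
  covered (3 px):
    · · · · █ · · · ·
    · · · · · · · · ·
    · · · · · · · · ·
    · · · · · █ · · ·
    · · · · · · · · ·
    · · · · · · · · ·
    · · · · · · █ · ·
    · · · · · · · · ·
    · · · · · · · · ·
    · · · · · · · · ·
    · · · · · · · · ·
T2:
  2·area = 130
  edge (18, 16)→(8, 10): d=(-10,-6) inclusive
  edge (8, 10)→(13, 0): d=(5,-10) inclusive
  edge (13, 0)→(18, 16): d=(5,16) inclusive
    (6,0)@(13, 1): e=[120,5,5] → █
    (7,0)@(15, 1): e=[132,25,-27] → ·
    (6,1)@(13, 3): e=[100,15,15] → █
    (7,1)@(15, 3): e=[112,35,-17] → ·
    (5,2)@(11, 5): e=[68,5,57] → █
    (7,2)@(15, 5): e=[92,45,-7] → ·
    (1,3)@(3, 7): e=[0,-65,195] → ·  [on edge]
    (5,3)@(11, 7): e=[48,15,67] → █
    (7,3)@(15, 7): e=[72,55,3] → █
    (8,3)@(17, 7): e=[84,75,-29] → ·
    (4,4)@(9, 9): e=[16,5,109] → █
    (8,4)@(17, 9): e=[64,85,-19] → ·
    (6,6)@(13, 13): e=[0,65,65] → █  [on edge]
  covered (18 px):
    · · · · · · █ · ·
    · · · · · · █ · ·
    · · · · · █ █ · ·
    · · · · · █ █ █ ·
    · · · · █ █ █ █ ·
    · · · · · █ █ █ ·
    · · · · · · █ █ █
    · · · · · · · · █
    · · · · · · · · ·
    · · · · · · · · ·
    · · · · · · · · ·

Z-buffer (winner per pixel, '.' = empty):
  . . . . 1 . 2 . .
  . . . . 0 . 2 . .
  . . . 0 0 2 2 . .
  . . 0 0 0 1 2 2 .
  . 0 0 0 2 2 2 2 .
  . 0 0 0 0 2 2 2 .
  . . 0 0 0 0 1 2 2
  . . . 0 0 0 . . 2
  . . . . 0 0 . . .
  . . . . . 0 . . .
  . . . . . . . . .

Final: -1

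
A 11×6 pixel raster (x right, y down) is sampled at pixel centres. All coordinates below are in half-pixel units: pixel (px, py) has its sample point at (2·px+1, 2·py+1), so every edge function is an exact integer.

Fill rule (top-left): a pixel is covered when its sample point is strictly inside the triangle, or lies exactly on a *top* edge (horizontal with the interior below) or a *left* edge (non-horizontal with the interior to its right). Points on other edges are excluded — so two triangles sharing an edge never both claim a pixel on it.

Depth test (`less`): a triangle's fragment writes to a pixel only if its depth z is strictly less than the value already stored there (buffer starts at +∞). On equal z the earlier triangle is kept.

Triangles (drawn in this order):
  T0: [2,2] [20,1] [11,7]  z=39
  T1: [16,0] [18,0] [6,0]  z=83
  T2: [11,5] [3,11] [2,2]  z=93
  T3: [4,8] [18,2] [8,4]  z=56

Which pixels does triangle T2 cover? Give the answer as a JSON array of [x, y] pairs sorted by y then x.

T0:
  2·area = 99
  edge (2, 2)→(20, 1): d=(18,-1) top-left  bias=+0
  edge (20, 1)→(11, 7): d=(-9,6) right/bottom  bias=-1
  edge (11, 7)→(2, 2): d=(-9,-5) top-left  bias=+0
    (2,1)@(5, 3): e=[21,72,6] → X
    (3,1)@(7, 3): e=[23,60,16] → X
    (4,1)@(9, 3): e=[25,48,26] → X
    (5,1)@(11, 3): e=[27,36,36] → X
    (6,1)@(13, 3): e=[29,24,46] → X
    (7,1)@(15, 3): e=[31,12,56] → X
    (8,1)@(17, 3): e=[33,0,66] → .  [on edge]
    (2,2)@(5, 5): e=[57,54,-12] → .
    (3,2)@(7, 5): e=[59,42,-2] → .
    (4,2)@(9, 5): e=[61,30,8] → X
    (7,2)@(15, 5): e=[67,-6,38] → .
    (4,3)@(9, 7): e=[97,12,-10] → .
    (5,3)@(11, 7): e=[99,0,0] → .  [on edge]
    (2,5)@(5, 11): e=[165,0,-66] → .  [on edge]
  covered (9 px):
    . . . . . . . . . . .
    . . X X X X X X . . .
    . . . . X X X . . . .
    . . . . . . . . . . .
    . . . . . . . . . . .
    . . . . . . . . . . .
T1:
  degenerate (2·area = 0) — covers nothing
T2:
  2·area = 78
  edge (11, 5)→(3, 11): d=(-8,6) right/bottom  bias=-1
  edge (3, 11)→(2, 2): d=(-1,-9) top-left  bias=+0
  edge (2, 2)→(11, 5): d=(9,3) right/bottom  bias=-1
    (1,1)@(3, 3): e=[64,8,6] → X
    (2,1)@(5, 3): e=[52,26,0] → .  [on edge]
    (1,2)@(3, 5): e=[48,6,24] → X
    (2,2)@(5, 5): e=[36,24,18] → X
    (3,2)@(7, 5): e=[24,42,12] → X
    (4,2)@(9, 5): e=[12,60,6] → X
    (5,2)@(11, 5): e=[0,78,0] → .  [on edge]
    (1,3)@(3, 7): e=[32,4,42] → X
    (4,3)@(9, 7): e=[-4,58,24] → .
    (8,3)@(17, 7): e=[-52,130,0] → .  [on edge]
    (1,4)@(3, 9): e=[16,2,60] → X
    (3,4)@(7, 9): e=[-8,38,48] → .
    (1,5)@(3, 11): e=[0,0,78] → .  [on edge]
  covered (10 px):
    . . . . . . . . . . .
    . X . . . . . . . . .
    . X X X X . . . . . .
    . X X X . . . . . . .
    . X X . . . . . . . .
    . . . . . . . . . . .
T3:
  2·area = 32  (B↔C swapped to make it positive)
  edge (4, 8)→(8, 4): d=(4,-4) top-left  bias=+0
  edge (8, 4)→(18, 2): d=(10,-2) top-left  bias=+0
  edge (18, 2)→(4, 8): d=(-14,6) right/bottom  bias=-1
    (5,0)@(11, 1): e=[0,-24,56] → .  [on edge]
    (4,1)@(9, 3): e=[0,-8,40] → .  [on edge]
    (6,1)@(13, 3): e=[16,0,16] → X  [on edge]
    (7,1)@(15, 3): e=[24,4,4] → X
    (8,1)@(17, 3): e=[32,8,-8] → .
    (1,2)@(3, 5): e=[-16,0,48] → .  [on edge]
    (3,2)@(7, 5): e=[0,8,24] → X  [on edge]
    (4,2)@(9, 5): e=[8,12,12] → X
    (5,2)@(11, 5): e=[16,16,0] → .  [on edge]
    (6,2)@(13, 5): e=[24,20,-12] → .
    (7,2)@(15, 5): e=[32,24,-24] → .
    (2,3)@(5, 7): e=[0,24,8] → X  [on edge]
    (1,4)@(3, 9): e=[0,40,-8] → .  [on edge]
    (0,5)@(1, 11): e=[0,56,-24] → .  [on edge]
  covered (5 px):
    . . . . . . . . . . .
    . . . . . . X X . . .
    . . . X X . . . . . .
    . . X . . . . . . . .
    . . . . . . . . . . .
    . . . . . . . . . . .

Answer: [[1,1],[1,2],[2,2],[3,2],[4,2],[1,3],[2,3],[3,3],[1,4],[2,4]]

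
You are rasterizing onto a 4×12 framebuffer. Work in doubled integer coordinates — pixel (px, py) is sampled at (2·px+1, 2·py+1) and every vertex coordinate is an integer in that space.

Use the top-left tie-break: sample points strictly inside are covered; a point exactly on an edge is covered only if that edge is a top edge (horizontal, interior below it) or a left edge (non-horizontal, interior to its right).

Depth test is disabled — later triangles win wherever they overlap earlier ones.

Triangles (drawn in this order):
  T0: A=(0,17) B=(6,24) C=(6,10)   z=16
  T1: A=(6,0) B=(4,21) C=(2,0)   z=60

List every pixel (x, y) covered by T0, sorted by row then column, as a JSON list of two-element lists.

T0:
  2·area = 84  (B↔C swapped to make it positive)
  edge (0, 17)→(6, 10): d=(6,-7) top-left  bias=+0
  edge (6, 10)→(6, 24): d=(0,14) right/bottom  bias=-1
  edge (6, 24)→(0, 17): d=(-6,-7) top-left  bias=+0
    (2,6)@(5, 13): e=[11,14,59] → #
    (3,6)@(7, 13): e=[25,-14,73] → ·
    (1,7)@(3, 15): e=[9,42,33] → #
    (3,7)@(7, 15): e=[37,-14,61] → ·
    (0,8)@(1, 17): e=[7,70,7] → #
    (3,8)@(7, 17): e=[49,-14,49] → ·
    (0,9)@(1, 19): e=[19,70,-5] → ·
    (1,9)@(3, 19): e=[33,42,9] → #
    (3,9)@(7, 19): e=[61,-14,37] → ·
    (1,10)@(3, 21): e=[45,42,-3] → ·
    (2,10)@(5, 21): e=[59,14,11] → #
    (3,10)@(7, 21): e=[73,-14,25] → ·
  covered (9 px):
    · · · ·
    · · · ·
    · · · ·
    · · · ·
    · · · ·
    · · · ·
    · · # ·
    · # # ·
    # # # ·
    · # # ·
    · · # ·
    · · · ·
T1:
  2·area = 84
  edge (6, 0)→(4, 21): d=(-2,21) right/bottom  bias=-1
  edge (4, 21)→(2, 0): d=(-2,-21) top-left  bias=+0
  edge (2, 0)→(6, 0): d=(4,0) top-left  bias=+0
    (1,0)@(3, 1): e=[61,19,4] → #
    (2,0)@(5, 1): e=[19,61,4] → #
    (3,0)@(7, 1): e=[-23,103,4] → ·
    (1,1)@(3, 3): e=[57,15,12] → #
    (3,1)@(7, 3): e=[-27,99,12] → ·
    (1,2)@(3, 5): e=[53,11,20] → #
    (3,2)@(7, 5): e=[-31,95,20] → ·
    (1,3)@(3, 7): e=[49,7,28] → #
    (3,3)@(7, 7): e=[-35,91,28] → ·
    (1,4)@(3, 9): e=[45,3,36] → #
    (3,4)@(7, 9): e=[-39,87,36] → ·
    (1,5)@(3, 11): e=[41,-1,44] → ·
  covered (10 px):
    · # # ·
    · # # ·
    · # # ·
    · # # ·
    · # # ·
    · · · ·
    · · · ·
    · · · ·
    · · · ·
    · · · ·
    · · · ·
    · · · ·

Result: [[2,6],[1,7],[2,7],[0,8],[1,8],[2,8],[1,9],[2,9],[2,10]]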